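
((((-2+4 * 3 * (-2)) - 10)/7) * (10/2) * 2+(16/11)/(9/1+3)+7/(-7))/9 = -12083/2079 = -5.81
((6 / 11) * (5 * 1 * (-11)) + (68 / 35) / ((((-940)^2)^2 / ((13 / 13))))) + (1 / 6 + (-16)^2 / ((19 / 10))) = 40849273555300969 / 389398543800000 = 104.90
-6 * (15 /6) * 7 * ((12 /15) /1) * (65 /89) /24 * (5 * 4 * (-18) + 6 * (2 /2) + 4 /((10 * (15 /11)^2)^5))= 464405389729538111309 /513218847656250000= 904.89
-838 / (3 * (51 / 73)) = -61174 / 153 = -399.83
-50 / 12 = -25 / 6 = -4.17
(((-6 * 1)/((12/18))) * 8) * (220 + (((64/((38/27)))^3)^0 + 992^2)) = -70868520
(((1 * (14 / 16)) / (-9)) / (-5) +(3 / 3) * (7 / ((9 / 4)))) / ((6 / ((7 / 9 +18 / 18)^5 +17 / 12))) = 1020817441 / 102036672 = 10.00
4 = 4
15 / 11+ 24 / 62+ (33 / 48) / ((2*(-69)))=1314425 / 752928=1.75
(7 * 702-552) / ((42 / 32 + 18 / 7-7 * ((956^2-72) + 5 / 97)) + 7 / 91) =-616053984 / 903467374697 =-0.00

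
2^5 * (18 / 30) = 96 / 5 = 19.20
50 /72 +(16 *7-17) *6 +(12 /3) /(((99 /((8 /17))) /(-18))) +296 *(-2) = -145733 /6732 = -21.65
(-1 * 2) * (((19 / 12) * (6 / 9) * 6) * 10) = -380 / 3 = -126.67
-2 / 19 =-0.11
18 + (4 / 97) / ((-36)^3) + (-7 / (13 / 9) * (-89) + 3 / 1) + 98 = 8094092819 / 14708304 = 550.31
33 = 33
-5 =-5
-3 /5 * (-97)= 291 /5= 58.20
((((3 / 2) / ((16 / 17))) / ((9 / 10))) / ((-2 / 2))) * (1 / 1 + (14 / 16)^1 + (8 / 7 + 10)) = -20655 / 896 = -23.05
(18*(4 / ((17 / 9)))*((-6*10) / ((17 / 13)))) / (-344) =63180 / 12427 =5.08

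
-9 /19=-0.47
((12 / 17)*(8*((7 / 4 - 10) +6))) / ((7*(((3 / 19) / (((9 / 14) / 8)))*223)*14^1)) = -1539 / 5201252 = -0.00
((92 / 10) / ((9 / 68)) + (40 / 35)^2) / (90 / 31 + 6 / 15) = 605089 / 28224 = 21.44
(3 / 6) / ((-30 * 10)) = -1 / 600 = -0.00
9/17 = 0.53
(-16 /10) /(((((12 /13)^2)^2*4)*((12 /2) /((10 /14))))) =-0.07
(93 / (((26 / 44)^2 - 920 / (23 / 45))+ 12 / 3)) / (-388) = 11253 / 84302215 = 0.00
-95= -95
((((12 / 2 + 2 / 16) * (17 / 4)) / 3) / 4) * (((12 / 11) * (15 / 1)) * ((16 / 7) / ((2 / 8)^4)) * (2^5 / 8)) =913920 / 11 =83083.64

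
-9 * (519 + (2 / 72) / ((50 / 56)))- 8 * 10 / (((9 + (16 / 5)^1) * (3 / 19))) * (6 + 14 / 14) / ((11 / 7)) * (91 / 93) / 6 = -66011529314 / 14040675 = -4701.45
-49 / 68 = -0.72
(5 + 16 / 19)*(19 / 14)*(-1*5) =-555 / 14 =-39.64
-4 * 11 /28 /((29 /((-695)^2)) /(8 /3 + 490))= -7853020450 /609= -12894943.27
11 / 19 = 0.58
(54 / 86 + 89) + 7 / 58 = 89.75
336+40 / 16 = 338.50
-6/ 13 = -0.46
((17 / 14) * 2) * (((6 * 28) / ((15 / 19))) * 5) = 2584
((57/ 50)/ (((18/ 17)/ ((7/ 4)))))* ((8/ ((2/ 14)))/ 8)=15827/ 1200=13.19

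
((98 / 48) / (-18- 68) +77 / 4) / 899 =39683 / 1855536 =0.02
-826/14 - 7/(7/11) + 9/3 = -67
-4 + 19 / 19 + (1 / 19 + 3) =1 / 19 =0.05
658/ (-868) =-47/ 62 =-0.76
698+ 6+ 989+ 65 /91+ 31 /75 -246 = 760267 /525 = 1448.13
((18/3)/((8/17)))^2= 2601/16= 162.56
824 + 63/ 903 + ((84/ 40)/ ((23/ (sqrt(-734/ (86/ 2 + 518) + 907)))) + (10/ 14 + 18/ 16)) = 828.66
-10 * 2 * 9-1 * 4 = -184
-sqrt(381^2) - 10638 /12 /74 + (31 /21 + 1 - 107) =-1546241 /3108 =-497.50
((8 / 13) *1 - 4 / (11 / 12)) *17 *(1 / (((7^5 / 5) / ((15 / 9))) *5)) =-45560 / 7210203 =-0.01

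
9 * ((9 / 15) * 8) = 216 / 5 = 43.20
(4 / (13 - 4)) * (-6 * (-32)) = 256 / 3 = 85.33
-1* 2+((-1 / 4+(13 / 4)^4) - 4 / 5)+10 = 118.52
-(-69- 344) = 413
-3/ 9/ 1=-1/ 3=-0.33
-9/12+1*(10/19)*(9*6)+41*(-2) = -4129/76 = -54.33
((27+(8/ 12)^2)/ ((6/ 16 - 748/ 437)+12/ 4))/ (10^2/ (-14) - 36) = -3022292/ 7902585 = -0.38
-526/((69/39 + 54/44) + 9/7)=-1053052/8573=-122.83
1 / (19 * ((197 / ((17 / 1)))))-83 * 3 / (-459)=313270 / 572679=0.55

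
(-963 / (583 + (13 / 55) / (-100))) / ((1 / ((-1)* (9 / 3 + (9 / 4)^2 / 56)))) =5.10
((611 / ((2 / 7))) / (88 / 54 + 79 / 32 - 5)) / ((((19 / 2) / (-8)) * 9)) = 3284736 / 14801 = 221.93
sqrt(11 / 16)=sqrt(11) / 4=0.83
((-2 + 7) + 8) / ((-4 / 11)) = -143 / 4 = -35.75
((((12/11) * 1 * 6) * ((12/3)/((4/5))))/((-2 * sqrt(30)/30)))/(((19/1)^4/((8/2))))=-720 * sqrt(30)/1433531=-0.00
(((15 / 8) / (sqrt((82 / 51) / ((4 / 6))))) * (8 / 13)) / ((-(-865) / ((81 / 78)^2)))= 2187 * sqrt(697) / 62333284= 0.00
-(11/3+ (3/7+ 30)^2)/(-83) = 136646/12201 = 11.20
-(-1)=1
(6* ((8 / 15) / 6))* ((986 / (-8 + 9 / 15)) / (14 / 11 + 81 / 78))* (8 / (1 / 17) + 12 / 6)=-103774528 / 24457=-4243.14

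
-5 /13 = -0.38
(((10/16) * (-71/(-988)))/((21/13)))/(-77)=-355/983136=-0.00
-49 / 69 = -0.71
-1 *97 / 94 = -97 / 94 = -1.03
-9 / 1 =-9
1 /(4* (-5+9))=1 /16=0.06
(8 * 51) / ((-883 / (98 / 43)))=-39984 / 37969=-1.05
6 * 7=42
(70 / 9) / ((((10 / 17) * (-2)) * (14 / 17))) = -289 / 36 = -8.03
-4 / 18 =-2 / 9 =-0.22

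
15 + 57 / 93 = 484 / 31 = 15.61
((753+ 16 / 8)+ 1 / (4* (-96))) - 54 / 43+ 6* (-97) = 2835797 / 16512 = 171.74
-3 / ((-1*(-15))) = -1 / 5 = -0.20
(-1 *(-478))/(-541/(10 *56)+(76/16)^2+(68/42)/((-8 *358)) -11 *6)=-35936040/3338303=-10.76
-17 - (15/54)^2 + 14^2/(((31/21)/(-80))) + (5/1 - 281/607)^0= -106848199/10044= -10638.01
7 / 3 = 2.33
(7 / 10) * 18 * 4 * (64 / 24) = 672 / 5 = 134.40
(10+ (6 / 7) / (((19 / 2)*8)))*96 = 127824 / 133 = 961.08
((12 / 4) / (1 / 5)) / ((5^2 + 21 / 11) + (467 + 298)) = 165 / 8711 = 0.02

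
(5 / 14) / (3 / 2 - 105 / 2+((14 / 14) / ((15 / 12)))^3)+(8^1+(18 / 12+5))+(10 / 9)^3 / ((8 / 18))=62904824 / 3578337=17.58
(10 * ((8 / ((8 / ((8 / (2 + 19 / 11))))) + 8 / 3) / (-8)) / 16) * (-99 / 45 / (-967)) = -407 / 475764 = -0.00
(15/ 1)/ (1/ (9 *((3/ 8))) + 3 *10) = 405/ 818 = 0.50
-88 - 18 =-106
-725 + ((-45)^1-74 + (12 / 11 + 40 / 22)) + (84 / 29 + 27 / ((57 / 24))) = -5011392 / 6061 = -826.83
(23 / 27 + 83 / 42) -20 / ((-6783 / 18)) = 351767 / 122094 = 2.88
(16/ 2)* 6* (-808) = -38784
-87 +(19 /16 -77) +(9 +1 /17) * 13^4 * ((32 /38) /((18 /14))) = 7874349313 /46512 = 169297.16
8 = 8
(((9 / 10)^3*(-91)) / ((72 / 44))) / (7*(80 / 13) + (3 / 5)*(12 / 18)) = -117117 / 125600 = -0.93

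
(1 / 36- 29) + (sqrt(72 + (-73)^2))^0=-27.97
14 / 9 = 1.56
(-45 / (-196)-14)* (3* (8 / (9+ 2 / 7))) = -16194 / 455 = -35.59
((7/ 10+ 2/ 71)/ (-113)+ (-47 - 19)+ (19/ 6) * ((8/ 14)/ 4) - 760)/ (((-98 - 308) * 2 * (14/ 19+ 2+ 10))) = 6606861697/ 82768958580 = 0.08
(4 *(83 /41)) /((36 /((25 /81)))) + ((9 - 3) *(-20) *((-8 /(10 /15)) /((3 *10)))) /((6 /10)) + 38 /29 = 70538437 /866781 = 81.38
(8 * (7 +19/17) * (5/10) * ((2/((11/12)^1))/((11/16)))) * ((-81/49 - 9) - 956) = -912734208/9163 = -99610.85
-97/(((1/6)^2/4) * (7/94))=-1312992/7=-187570.29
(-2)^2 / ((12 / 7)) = 7 / 3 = 2.33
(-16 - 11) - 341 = -368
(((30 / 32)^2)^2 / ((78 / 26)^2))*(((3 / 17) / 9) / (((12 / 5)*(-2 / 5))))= -15625 / 8912896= -0.00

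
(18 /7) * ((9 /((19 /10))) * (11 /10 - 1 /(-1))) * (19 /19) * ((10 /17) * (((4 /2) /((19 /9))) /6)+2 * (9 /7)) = 2927664 /42959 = 68.15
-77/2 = -38.50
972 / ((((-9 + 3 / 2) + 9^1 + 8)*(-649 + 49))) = -81 / 475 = -0.17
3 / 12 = 1 / 4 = 0.25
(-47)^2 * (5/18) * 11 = 121495/18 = 6749.72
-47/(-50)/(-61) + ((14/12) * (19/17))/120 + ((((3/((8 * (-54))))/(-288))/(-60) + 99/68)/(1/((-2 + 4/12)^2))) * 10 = 2347698743299/58058726400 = 40.44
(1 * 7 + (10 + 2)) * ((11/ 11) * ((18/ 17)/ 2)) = 171/ 17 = 10.06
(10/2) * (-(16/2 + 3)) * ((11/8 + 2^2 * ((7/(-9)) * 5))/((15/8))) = 11231/27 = 415.96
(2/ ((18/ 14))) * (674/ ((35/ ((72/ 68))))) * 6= 16176/ 85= 190.31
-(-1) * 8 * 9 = 72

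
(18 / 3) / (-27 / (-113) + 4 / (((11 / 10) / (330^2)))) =226 / 14916009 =0.00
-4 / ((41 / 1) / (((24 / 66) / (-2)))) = 8 / 451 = 0.02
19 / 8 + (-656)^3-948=-282301361.62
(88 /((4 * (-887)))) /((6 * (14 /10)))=-55 /18627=-0.00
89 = 89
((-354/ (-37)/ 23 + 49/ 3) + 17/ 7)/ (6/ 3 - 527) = -342728/ 9382275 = -0.04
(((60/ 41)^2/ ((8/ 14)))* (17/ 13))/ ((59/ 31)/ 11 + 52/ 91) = 255647700/ 38832781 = 6.58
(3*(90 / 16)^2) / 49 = 6075 / 3136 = 1.94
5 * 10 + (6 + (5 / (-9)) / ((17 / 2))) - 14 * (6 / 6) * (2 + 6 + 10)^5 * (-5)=20237281838 / 153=132269815.93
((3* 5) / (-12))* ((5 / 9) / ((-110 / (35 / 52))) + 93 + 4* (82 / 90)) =-4975081 / 41184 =-120.80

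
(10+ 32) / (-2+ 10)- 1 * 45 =-159 / 4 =-39.75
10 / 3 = 3.33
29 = 29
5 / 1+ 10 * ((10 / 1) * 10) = 1005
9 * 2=18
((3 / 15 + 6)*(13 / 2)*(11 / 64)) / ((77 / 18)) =3627 / 2240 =1.62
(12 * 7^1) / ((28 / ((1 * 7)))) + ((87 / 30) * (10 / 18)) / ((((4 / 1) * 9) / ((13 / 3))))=41201 / 1944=21.19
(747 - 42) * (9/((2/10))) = 31725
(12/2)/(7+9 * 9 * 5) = 3/206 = 0.01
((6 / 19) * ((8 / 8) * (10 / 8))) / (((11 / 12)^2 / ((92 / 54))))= 1840 / 2299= 0.80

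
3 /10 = 0.30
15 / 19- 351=-6654 / 19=-350.21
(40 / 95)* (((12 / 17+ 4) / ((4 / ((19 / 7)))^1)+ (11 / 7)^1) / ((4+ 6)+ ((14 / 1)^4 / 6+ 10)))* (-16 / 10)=-3888 / 7779455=-0.00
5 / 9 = 0.56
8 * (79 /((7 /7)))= 632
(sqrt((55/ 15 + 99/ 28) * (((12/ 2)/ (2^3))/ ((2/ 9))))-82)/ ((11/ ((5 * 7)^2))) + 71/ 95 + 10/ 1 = -8572.01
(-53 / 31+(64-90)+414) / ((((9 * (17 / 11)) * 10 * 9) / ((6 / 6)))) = 26345 / 85374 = 0.31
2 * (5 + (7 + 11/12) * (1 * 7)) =725/6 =120.83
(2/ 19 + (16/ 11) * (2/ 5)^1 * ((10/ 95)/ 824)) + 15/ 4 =1659877/ 430540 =3.86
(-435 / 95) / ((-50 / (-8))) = -348 / 475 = -0.73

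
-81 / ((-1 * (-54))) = -3 / 2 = -1.50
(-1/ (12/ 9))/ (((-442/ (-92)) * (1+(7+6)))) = -0.01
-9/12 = -3/4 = -0.75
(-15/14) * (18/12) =-1.61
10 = 10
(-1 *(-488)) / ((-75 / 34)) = -16592 / 75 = -221.23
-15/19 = -0.79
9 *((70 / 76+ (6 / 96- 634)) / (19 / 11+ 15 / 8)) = -19051263 / 12046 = -1581.54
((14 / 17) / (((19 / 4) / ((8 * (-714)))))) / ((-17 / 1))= 18816 / 323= 58.25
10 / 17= 0.59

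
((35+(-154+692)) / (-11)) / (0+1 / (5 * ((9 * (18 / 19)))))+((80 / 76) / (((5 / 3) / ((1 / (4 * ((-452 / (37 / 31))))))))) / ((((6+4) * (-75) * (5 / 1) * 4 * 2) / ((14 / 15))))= -487754216997151 / 219638100000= -2220.72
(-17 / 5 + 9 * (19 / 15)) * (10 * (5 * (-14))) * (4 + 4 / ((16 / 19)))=-49000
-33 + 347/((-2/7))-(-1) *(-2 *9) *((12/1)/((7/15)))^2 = -1288655/98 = -13149.54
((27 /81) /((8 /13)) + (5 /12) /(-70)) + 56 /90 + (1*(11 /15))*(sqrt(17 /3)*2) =1459 /1260 + 22*sqrt(51) /45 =4.65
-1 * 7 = -7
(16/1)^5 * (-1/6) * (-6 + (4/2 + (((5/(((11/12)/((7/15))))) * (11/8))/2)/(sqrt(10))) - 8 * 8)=35651584/3 - 458752 * sqrt(10)/15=11787147.92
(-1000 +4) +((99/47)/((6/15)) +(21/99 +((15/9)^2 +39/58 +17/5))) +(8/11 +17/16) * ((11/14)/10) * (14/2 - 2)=-42444427079/43179840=-982.97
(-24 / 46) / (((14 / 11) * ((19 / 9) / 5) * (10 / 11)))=-3267 / 3059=-1.07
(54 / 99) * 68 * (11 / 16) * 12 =306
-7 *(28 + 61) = -623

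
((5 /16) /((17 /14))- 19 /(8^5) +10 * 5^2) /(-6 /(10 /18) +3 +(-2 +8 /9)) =-6273316665 /223379456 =-28.08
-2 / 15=-0.13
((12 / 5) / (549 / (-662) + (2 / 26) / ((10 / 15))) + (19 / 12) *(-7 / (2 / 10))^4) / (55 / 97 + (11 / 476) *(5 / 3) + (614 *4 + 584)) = 105315874391413 / 134775204800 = 781.42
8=8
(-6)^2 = 36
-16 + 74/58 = -427/29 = -14.72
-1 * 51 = -51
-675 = -675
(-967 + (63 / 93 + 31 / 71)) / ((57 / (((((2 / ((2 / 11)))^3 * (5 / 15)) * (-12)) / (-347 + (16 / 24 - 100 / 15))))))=-11318371460 / 44286321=-255.57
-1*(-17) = 17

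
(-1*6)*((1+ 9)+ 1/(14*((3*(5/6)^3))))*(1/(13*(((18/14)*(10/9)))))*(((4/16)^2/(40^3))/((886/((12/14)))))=-39537/12900160000000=-0.00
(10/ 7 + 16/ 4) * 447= 2426.57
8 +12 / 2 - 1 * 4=10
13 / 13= 1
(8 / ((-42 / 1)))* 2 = -8 / 21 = -0.38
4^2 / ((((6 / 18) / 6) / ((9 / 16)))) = 162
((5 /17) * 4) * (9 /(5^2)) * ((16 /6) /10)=48 /425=0.11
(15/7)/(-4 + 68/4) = 15/91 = 0.16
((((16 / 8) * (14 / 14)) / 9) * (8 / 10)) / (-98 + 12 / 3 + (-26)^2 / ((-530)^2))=-112360 / 59408829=-0.00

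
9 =9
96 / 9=32 / 3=10.67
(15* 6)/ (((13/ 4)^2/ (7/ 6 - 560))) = -804720/ 169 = -4761.66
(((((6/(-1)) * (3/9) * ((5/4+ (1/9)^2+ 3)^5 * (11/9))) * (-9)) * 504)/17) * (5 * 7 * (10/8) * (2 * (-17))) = -67685737722672890975/49589822592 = -1364911874.75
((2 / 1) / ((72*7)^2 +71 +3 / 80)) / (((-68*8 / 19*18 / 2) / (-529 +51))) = 45410 / 3110025339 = 0.00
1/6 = 0.17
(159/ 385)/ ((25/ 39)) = 6201/ 9625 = 0.64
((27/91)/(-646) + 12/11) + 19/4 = 7553407/1293292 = 5.84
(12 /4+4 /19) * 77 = 4697 /19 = 247.21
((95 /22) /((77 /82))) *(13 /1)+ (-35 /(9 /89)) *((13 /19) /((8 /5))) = -102227645 /1158696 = -88.23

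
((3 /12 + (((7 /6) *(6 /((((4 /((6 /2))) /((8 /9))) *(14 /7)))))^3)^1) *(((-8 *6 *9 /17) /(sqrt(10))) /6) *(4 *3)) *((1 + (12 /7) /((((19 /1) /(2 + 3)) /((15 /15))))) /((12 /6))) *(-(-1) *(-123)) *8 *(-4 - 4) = -4250990208 *sqrt(10) /11305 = -1189103.17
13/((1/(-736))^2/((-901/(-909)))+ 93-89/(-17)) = 6344885248/47945513869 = 0.13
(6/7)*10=60/7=8.57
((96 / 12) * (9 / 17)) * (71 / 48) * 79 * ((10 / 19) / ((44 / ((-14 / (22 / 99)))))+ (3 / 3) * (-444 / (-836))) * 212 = -82940283 / 3553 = -23343.73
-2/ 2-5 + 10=4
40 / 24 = 5 / 3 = 1.67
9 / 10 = 0.90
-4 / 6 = -2 / 3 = -0.67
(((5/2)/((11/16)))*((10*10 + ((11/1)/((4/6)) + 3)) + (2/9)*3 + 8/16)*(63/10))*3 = 91224/11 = 8293.09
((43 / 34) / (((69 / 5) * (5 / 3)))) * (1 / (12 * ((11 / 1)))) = 43 / 103224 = 0.00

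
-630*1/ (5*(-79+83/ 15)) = 945/ 551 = 1.72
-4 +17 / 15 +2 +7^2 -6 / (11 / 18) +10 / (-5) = 5992 / 165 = 36.32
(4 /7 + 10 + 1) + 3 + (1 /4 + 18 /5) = 2579 /140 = 18.42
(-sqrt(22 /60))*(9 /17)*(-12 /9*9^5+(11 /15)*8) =590446*sqrt(330) /425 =25237.61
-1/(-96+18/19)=19/1806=0.01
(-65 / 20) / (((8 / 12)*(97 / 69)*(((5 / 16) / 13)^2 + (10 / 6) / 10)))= -43658784 / 2105579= -20.73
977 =977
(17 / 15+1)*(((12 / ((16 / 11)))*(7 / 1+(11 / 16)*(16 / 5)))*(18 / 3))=24288 / 25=971.52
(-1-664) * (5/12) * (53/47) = -176225/564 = -312.46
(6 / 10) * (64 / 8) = 24 / 5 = 4.80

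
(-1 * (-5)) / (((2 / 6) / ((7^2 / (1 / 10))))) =7350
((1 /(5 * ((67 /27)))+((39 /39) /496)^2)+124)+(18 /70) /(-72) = 14316194293 /115381504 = 124.08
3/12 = 1/4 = 0.25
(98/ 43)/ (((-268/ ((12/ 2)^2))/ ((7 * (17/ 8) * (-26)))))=682227/ 5762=118.40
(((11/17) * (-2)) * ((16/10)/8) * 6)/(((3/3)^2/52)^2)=-356928/85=-4199.15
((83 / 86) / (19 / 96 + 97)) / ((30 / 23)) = 15272 / 2006165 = 0.01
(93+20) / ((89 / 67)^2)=507257 / 7921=64.04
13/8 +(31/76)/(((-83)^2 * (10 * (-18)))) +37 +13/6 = 3844268639/94241520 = 40.79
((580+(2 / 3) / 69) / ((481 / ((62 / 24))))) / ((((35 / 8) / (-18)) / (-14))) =29775376 / 165945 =179.43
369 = 369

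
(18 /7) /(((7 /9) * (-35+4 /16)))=-648 /6811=-0.10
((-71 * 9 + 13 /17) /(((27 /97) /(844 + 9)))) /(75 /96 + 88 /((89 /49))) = -2556763092800 /64355931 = -39728.48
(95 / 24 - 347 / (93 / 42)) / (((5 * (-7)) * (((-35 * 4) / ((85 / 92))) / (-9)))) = 0.26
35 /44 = 0.80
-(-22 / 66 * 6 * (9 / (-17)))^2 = -324 / 289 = -1.12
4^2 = 16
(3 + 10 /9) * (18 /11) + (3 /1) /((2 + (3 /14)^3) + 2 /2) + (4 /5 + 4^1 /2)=1593492 /151415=10.52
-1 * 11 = -11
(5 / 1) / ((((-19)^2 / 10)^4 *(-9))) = -50000 / 152852067369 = -0.00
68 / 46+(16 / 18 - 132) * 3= -391.86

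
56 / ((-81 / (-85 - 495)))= 32480 / 81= 400.99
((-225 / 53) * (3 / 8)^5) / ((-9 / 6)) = 18225 / 868352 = 0.02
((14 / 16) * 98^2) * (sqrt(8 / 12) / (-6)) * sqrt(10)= -16807 * sqrt(15) / 18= -3616.29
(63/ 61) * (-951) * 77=-4613301/ 61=-75627.89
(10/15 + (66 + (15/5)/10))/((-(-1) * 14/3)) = 287/20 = 14.35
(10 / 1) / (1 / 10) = 100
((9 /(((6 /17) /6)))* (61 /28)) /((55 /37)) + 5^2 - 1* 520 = -416979 /1540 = -270.77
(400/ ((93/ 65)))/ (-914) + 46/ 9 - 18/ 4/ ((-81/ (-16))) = 499346/ 127503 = 3.92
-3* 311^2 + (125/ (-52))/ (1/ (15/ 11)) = -165975111/ 572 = -290166.28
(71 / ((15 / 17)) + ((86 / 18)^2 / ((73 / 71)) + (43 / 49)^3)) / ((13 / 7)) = 359461457863 / 6459686415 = 55.65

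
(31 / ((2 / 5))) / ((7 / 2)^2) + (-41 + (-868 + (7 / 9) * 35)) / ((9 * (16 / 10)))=-217930 / 3969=-54.91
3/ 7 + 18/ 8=75/ 28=2.68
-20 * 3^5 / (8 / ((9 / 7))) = -10935 / 14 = -781.07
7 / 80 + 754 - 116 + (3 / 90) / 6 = 459427 / 720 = 638.09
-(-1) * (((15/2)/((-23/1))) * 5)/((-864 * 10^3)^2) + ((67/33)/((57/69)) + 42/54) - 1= 213918105599791/95690833920000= 2.24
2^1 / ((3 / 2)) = 4 / 3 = 1.33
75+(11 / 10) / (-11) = 749 / 10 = 74.90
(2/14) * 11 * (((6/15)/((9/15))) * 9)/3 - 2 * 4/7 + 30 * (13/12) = 69/2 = 34.50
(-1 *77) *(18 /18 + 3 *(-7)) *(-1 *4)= -6160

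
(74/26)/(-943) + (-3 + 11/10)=-1.90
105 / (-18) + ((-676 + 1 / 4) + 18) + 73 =-7087 / 12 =-590.58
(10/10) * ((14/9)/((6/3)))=7/9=0.78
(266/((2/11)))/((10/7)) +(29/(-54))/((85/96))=313189/306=1023.49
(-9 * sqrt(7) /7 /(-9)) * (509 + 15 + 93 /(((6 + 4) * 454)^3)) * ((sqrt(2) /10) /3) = 49034171936093 * sqrt(14) /19651099440000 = 9.34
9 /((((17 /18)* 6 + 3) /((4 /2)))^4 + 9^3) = 729 /87610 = 0.01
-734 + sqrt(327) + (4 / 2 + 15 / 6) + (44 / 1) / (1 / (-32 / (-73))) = -103691 / 146 + sqrt(327) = -692.13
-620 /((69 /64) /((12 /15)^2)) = -126976 /345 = -368.05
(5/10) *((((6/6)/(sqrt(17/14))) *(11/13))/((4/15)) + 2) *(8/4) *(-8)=-330 *sqrt(238)/221 - 16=-39.04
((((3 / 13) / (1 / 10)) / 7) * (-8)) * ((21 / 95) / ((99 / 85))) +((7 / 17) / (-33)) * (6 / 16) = -186689 / 369512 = -0.51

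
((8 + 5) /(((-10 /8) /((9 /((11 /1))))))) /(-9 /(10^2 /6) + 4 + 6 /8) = -9360 /4631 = -2.02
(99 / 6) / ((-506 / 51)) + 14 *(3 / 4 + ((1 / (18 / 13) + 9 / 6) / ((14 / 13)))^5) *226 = 1574915230275787 / 13043451708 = 120743.75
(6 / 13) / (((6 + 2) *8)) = 3 / 416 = 0.01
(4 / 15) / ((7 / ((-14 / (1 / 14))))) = -7.47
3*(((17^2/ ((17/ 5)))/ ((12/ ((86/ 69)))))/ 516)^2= 7225/ 8227008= 0.00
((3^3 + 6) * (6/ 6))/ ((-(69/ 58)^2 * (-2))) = 18502/ 1587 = 11.66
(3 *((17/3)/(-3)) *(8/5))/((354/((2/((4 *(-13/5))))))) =34/6903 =0.00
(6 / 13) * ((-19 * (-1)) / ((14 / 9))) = 513 / 91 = 5.64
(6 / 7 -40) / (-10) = 137 / 35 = 3.91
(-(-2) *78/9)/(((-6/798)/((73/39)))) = -38836/9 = -4315.11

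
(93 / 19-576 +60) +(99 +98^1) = -5968 / 19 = -314.11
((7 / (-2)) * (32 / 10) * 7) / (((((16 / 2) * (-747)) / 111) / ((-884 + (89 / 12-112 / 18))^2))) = 1831187945293 / 1613520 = 1134902.54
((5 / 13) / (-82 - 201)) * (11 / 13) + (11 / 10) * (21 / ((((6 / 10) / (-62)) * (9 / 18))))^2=990935265265 / 47827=20719160.00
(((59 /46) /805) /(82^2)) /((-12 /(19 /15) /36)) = -1121 /1244948600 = -0.00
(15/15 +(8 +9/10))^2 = 9801/100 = 98.01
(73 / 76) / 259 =73 / 19684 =0.00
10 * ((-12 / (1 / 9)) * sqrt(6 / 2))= -1080 * sqrt(3)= -1870.61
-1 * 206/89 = -2.31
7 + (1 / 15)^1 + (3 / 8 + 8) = 1853 / 120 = 15.44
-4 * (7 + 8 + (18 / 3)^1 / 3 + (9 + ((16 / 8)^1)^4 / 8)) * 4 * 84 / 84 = -448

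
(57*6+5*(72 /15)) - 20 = 346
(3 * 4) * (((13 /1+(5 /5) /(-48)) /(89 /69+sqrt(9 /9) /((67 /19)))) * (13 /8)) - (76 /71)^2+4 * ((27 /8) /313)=58671735749045 /367269031744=159.75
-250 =-250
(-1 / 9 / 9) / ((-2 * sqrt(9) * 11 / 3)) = 1 / 1782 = 0.00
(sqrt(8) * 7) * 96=1344 * sqrt(2)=1900.70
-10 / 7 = -1.43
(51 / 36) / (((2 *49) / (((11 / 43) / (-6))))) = -187 / 303408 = -0.00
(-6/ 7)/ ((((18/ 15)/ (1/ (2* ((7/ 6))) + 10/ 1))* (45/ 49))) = -73/ 9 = -8.11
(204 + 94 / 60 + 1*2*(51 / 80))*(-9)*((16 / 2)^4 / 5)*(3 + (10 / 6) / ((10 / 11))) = -184271104 / 25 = -7370844.16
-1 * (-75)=75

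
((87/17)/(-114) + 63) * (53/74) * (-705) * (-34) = 1519597185/1406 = 1080794.58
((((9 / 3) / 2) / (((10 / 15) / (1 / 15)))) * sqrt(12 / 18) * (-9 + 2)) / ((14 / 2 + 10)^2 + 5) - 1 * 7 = -7.00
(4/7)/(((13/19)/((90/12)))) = 570/91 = 6.26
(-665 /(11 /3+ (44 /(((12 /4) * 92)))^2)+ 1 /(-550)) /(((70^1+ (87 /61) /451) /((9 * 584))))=-520239438250272 /38468993575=-13523.60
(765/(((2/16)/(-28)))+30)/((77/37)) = -6339210/77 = -82327.40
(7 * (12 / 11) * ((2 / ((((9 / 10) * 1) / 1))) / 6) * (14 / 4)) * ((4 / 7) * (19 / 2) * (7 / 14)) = 2660 / 99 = 26.87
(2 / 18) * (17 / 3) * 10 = 170 / 27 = 6.30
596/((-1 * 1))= -596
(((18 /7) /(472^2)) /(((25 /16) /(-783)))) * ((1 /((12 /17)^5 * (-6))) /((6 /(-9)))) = -41175853 /4990361600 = -0.01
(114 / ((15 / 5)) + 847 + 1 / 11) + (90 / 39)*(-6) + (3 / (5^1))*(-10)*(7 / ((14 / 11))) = 119869 / 143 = 838.24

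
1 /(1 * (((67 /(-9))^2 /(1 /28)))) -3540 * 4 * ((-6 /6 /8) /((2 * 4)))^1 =6952359 /31423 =221.25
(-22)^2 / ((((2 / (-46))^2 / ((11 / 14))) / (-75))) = -105614850 / 7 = -15087835.71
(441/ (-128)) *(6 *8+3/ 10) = -213003/ 1280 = -166.41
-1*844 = -844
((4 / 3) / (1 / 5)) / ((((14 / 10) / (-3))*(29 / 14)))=-200 / 29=-6.90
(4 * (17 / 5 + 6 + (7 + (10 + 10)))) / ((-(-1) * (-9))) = -728 / 45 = -16.18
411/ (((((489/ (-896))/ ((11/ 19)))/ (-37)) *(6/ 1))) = 24980032/ 9291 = 2688.63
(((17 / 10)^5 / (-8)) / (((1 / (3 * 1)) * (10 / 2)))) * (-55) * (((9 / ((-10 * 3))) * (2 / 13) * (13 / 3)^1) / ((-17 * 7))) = 2756193 / 28000000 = 0.10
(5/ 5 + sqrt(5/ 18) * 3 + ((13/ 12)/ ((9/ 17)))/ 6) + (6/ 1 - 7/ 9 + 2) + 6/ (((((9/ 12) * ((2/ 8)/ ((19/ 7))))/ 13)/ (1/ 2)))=sqrt(10)/ 2 + 2599739/ 4536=574.72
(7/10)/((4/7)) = 49/40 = 1.22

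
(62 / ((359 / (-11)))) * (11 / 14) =-3751 / 2513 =-1.49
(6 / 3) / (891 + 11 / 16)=32 / 14267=0.00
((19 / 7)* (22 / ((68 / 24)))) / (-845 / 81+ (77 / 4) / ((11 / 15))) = 812592 / 609875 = 1.33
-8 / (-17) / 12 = 2 / 51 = 0.04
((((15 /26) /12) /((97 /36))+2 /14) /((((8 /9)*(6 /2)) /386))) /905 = 1642623 /63907480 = 0.03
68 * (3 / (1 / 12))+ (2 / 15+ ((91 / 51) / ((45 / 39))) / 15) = 28093513 / 11475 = 2448.24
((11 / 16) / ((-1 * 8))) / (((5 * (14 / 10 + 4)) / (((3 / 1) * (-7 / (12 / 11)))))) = 847 / 13824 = 0.06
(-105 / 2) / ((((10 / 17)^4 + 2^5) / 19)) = -55541465 / 1788448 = -31.06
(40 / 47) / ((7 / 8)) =320 / 329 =0.97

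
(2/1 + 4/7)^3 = 5832/343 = 17.00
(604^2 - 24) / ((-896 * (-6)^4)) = -45599 / 145152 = -0.31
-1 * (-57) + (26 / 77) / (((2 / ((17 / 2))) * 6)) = 52889 / 924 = 57.24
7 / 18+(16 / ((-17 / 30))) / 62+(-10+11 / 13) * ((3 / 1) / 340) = -181633 / 1233180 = -0.15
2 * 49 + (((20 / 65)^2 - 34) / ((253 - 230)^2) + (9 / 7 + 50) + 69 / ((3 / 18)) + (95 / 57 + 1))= 1062410555 / 1877421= 565.89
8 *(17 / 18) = 68 / 9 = 7.56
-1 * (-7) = 7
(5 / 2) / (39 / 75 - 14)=-125 / 674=-0.19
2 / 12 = 1 / 6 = 0.17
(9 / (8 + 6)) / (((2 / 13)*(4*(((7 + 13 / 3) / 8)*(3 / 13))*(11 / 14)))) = 1521 / 374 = 4.07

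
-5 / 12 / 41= -5 / 492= -0.01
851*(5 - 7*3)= -13616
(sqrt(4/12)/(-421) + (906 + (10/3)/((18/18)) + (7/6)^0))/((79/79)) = 2731/3 - sqrt(3)/1263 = 910.33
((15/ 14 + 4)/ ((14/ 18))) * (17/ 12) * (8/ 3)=1207/ 49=24.63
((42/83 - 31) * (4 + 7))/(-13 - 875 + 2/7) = 194887/515762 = 0.38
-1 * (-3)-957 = -954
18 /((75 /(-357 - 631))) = -5928 /25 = -237.12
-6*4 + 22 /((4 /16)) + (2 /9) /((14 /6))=1346 /21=64.10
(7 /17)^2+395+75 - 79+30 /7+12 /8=1606081 /4046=396.96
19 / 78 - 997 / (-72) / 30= 19801 / 28080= 0.71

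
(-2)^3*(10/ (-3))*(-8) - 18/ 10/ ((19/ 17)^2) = -1163003/ 5415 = -214.77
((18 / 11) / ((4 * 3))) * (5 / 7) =15 / 154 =0.10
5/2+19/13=103/26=3.96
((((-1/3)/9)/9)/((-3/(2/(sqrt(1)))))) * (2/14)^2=2/35721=0.00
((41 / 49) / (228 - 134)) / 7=41 / 32242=0.00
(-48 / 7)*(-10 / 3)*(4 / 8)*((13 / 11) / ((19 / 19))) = 13.51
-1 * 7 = -7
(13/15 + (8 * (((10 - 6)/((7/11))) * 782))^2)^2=1291755099653999439089929/540225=2391142763948353813.86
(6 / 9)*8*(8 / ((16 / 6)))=16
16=16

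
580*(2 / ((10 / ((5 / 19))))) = 580 / 19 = 30.53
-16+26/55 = -15.53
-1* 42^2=-1764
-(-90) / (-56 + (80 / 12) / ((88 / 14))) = -2970 / 1813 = -1.64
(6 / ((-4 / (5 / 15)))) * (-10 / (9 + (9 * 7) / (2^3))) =8 / 27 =0.30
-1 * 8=-8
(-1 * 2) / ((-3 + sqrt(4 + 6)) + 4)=2 / 9 -2 * sqrt(10) / 9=-0.48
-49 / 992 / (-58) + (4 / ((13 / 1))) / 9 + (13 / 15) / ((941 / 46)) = 2451655877 / 31672704960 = 0.08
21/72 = 7/24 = 0.29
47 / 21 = 2.24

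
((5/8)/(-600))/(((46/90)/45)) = -135/1472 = -0.09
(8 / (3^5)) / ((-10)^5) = -1 / 3037500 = -0.00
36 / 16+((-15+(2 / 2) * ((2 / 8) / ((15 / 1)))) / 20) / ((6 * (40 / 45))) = 13501 / 6400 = 2.11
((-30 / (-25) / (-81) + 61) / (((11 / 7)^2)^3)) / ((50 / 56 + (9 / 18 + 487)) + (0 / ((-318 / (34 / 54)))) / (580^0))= 27120918076 / 3270523051125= 0.01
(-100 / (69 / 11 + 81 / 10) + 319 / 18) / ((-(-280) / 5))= 102113 / 531216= 0.19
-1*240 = -240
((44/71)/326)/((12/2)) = 11/34719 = 0.00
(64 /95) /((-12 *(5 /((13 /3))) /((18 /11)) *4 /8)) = -832 /5225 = -0.16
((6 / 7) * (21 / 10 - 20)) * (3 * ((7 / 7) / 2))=-1611 / 70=-23.01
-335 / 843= -0.40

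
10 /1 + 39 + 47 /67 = 3330 /67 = 49.70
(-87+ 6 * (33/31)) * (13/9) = -10829/93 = -116.44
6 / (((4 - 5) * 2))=-3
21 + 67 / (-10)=143 / 10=14.30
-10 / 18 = -5 / 9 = -0.56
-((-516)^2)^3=-18875488922505216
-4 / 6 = -0.67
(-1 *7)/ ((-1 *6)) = 7/ 6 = 1.17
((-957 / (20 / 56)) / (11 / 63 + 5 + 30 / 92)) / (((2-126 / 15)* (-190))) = -9706851 / 24230320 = -0.40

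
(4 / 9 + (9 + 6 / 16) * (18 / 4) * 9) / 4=54739 / 576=95.03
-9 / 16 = -0.56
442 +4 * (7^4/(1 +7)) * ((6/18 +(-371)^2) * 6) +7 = 991430973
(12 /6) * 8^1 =16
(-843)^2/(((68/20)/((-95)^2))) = 32068036125/17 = 1886355066.18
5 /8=0.62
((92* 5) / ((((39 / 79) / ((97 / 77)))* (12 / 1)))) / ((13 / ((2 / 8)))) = 881245 / 468468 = 1.88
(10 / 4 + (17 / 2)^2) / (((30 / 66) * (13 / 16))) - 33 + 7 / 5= 854 / 5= 170.80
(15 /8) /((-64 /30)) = -225 /256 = -0.88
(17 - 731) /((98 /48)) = -2448 /7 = -349.71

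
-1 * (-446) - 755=-309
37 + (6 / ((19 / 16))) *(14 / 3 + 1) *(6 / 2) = 2335 / 19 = 122.89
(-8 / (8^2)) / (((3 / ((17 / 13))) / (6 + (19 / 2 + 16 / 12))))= -1717 / 1872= -0.92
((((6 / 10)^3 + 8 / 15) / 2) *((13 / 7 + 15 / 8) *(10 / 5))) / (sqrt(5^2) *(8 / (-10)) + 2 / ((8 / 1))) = -58729 / 78750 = -0.75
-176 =-176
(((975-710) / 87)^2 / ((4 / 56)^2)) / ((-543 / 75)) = -344102500 / 1369989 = -251.17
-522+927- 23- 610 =-228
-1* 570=-570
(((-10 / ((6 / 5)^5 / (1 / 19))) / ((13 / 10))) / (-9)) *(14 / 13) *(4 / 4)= 546875 / 28089828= 0.02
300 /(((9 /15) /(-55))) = -27500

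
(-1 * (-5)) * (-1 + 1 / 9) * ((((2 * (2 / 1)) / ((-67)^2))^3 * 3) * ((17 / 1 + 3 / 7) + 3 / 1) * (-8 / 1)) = 0.00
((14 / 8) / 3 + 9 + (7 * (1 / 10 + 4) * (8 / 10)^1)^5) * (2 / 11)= 747724068406363 / 644531250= 1160105.22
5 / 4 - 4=-11 / 4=-2.75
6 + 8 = 14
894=894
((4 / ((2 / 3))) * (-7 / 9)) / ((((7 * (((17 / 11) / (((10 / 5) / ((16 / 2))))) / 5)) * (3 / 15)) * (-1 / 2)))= 275 / 51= 5.39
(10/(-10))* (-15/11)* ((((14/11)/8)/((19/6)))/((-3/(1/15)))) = -7/4598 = -0.00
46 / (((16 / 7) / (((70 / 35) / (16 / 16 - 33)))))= -161 / 128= -1.26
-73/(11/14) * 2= -2044/11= -185.82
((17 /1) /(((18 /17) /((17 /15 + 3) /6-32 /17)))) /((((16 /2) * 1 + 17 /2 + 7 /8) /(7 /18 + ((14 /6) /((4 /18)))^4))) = -5433545117 /405324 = -13405.44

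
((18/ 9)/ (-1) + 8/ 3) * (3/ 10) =1/ 5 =0.20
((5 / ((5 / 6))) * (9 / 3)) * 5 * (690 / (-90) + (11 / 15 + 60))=4776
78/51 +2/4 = 69/34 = 2.03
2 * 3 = 6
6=6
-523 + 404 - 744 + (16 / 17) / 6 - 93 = -48748 / 51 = -955.84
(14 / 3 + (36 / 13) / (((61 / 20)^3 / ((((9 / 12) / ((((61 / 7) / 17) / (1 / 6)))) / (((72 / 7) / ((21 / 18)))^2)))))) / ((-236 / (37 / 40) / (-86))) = 866050375280797 / 550528360836480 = 1.57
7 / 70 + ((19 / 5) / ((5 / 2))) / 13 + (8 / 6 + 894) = 1746323 / 1950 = 895.55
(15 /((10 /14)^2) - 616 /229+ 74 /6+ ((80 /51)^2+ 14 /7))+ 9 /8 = 1063292329 /23825160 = 44.63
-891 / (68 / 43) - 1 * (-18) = -37089 / 68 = -545.43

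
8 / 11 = 0.73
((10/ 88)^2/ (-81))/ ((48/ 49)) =-1225/ 7527168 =-0.00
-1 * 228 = -228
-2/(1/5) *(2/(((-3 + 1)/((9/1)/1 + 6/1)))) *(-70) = -10500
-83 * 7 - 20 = -601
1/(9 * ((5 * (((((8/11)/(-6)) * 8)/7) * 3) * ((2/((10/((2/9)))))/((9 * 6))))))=-2079/32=-64.97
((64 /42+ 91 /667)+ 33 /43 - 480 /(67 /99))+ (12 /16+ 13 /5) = -567763798571 /807083340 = -703.48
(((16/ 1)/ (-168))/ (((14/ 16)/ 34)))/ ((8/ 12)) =-272/ 49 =-5.55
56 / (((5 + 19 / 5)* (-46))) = -35 / 253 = -0.14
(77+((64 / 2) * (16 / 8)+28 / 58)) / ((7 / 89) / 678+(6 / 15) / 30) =2063193550 / 196127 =10519.68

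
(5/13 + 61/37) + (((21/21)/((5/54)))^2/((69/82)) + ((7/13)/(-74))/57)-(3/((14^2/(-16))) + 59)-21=94077576139/1544947950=60.89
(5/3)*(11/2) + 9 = 109/6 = 18.17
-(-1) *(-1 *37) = -37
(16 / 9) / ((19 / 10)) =160 / 171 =0.94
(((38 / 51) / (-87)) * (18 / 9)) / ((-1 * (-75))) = -76 / 332775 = -0.00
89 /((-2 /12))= -534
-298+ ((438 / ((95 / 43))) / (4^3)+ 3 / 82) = -36752063 / 124640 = -294.87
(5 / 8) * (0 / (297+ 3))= 0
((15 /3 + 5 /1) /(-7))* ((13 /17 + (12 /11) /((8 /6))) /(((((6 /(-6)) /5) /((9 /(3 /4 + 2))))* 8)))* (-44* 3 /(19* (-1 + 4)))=-266400 /24871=-10.71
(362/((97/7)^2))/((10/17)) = 150773/47045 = 3.20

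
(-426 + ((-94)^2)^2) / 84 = 39037235 / 42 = 929457.98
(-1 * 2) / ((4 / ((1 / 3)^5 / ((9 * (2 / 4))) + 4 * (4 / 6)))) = -2917 / 2187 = -1.33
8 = 8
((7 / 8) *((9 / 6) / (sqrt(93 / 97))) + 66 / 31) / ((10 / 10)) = 7 *sqrt(9021) / 496 + 66 / 31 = 3.47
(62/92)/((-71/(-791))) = 24521/3266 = 7.51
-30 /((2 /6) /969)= -87210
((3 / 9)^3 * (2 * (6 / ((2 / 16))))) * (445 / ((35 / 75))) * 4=284800 / 21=13561.90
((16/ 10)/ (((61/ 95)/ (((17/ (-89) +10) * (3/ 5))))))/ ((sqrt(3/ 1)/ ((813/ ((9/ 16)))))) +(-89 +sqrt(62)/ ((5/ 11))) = -89 +11 * sqrt(62)/ 5 +191789952 * sqrt(3)/ 27145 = 12165.93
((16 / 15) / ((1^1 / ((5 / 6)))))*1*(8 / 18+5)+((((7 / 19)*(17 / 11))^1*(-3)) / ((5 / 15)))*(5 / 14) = 101891 / 33858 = 3.01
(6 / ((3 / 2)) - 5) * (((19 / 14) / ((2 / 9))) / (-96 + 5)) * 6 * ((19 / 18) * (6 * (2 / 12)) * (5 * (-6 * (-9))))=146205 / 1274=114.76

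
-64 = -64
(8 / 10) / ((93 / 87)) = 116 / 155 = 0.75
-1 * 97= -97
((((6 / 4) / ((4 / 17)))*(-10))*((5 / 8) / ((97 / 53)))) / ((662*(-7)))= 67575 / 14383936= 0.00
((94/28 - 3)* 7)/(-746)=-5/1492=-0.00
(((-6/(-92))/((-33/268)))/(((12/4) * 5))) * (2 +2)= -536/3795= -0.14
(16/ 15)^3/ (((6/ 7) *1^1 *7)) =2048/ 10125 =0.20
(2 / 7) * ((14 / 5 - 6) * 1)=-32 / 35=-0.91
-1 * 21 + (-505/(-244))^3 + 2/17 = -2967618695/246955328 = -12.02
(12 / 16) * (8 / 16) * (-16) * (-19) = 114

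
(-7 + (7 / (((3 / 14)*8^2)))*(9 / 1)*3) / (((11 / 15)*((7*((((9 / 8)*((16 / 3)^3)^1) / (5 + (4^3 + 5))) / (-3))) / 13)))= -2012985 / 90112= -22.34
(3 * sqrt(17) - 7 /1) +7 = 3 * sqrt(17) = 12.37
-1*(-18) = 18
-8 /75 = -0.11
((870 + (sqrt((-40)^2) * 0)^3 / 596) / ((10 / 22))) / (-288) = -319 / 48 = -6.65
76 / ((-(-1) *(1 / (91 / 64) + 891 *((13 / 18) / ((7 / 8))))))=1729 / 16747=0.10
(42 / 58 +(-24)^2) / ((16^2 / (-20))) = -83625 / 1856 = -45.06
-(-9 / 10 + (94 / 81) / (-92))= 8501 / 9315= 0.91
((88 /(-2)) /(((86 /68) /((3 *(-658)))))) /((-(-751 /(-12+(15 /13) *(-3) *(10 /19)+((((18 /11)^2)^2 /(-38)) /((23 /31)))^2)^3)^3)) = -16221170049292823682669345747663383514609890300867838849950539233698927940503569033859831046158600005117984970798784241099462704830897942428223889408 /5667936147822238036948672410943900182046630033100989780555656028632689619153456771243305091005852419050234844916132838529324102444717119670091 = -2861918.28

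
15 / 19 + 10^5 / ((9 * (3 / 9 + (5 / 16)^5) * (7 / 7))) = 33038.74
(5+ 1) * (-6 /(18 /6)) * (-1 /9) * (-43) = -172 /3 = -57.33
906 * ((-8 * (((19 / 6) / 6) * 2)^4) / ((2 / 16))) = -157427768 / 2187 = -71983.43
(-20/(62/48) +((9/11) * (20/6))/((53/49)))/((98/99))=-1054215/80507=-13.09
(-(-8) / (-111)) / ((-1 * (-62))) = -4 / 3441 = -0.00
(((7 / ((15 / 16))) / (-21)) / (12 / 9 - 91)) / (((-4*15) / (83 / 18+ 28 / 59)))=-10802 / 32138775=-0.00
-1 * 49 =-49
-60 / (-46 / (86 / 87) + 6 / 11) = 9460 / 7251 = 1.30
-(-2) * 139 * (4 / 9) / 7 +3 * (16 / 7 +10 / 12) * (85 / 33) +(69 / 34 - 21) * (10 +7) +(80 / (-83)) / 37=-85363294 / 304029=-280.77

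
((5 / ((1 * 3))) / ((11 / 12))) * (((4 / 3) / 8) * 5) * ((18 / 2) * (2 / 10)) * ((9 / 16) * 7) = 945 / 88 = 10.74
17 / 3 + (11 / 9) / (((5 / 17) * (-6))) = 1343 / 270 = 4.97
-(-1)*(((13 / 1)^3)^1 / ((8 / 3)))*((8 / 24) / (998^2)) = 2197 / 7968032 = 0.00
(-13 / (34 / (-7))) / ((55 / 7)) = 0.34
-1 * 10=-10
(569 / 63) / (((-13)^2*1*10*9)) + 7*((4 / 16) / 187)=3566611 / 358378020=0.01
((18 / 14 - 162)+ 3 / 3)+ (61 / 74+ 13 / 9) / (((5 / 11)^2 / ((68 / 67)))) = -580078672 / 3904425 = -148.57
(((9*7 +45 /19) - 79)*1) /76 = -259 /1444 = -0.18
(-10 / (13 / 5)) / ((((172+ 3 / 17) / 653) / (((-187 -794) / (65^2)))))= 21780162 / 6430619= 3.39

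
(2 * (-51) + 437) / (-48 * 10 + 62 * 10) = 67 / 28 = 2.39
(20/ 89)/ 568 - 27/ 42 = -28418/ 44233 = -0.64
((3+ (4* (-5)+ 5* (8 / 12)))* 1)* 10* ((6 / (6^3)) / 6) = -205 / 324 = -0.63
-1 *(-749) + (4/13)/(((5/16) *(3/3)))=48749/65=749.98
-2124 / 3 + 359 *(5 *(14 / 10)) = 1805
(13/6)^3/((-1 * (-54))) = 2197/11664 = 0.19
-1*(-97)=97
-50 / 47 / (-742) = 25 / 17437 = 0.00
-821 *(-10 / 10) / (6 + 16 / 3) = 2463 / 34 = 72.44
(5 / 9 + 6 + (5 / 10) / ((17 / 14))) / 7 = 1066 / 1071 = 1.00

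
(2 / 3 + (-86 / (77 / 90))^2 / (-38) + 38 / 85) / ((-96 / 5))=1901556529 / 137884824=13.79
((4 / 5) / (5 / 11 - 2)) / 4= -11 / 85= -0.13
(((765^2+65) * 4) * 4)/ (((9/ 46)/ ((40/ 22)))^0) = 9364640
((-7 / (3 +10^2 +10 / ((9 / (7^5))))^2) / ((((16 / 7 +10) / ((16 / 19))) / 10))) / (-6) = 52920 / 23333508569353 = 0.00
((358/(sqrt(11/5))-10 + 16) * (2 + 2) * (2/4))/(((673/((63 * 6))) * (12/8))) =3024/673 + 180432 * sqrt(55)/7403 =185.25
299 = 299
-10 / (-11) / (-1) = -10 / 11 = -0.91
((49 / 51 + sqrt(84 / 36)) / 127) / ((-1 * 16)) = -sqrt(21) / 6096 - 49 / 103632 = -0.00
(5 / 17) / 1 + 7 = 124 / 17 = 7.29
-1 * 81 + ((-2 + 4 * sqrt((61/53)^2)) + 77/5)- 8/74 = -63.10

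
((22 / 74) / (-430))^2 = 121 / 253128100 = 0.00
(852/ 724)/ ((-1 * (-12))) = 71/ 724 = 0.10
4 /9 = 0.44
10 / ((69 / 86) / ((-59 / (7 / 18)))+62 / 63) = 10.22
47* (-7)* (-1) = 329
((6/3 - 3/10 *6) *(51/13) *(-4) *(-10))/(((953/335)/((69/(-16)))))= -1178865/24778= -47.58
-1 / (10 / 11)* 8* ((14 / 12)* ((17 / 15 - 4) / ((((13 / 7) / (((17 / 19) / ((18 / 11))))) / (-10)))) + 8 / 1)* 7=-109974634 / 100035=-1099.36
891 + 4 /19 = 16933 /19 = 891.21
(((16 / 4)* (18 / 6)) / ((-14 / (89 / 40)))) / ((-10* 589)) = 267 / 824600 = 0.00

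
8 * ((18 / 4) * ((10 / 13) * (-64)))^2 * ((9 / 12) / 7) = 49766400 / 1183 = 42067.96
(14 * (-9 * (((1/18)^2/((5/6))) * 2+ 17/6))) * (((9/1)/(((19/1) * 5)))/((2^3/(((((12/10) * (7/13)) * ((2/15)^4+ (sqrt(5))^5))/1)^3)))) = -199765.86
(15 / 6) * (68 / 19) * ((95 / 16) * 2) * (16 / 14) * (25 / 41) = 74.04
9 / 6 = 3 / 2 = 1.50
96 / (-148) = -24 / 37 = -0.65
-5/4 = -1.25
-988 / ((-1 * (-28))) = -247 / 7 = -35.29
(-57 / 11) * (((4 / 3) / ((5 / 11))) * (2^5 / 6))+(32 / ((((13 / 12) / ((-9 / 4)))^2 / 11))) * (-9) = -34847584 / 2535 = -13746.58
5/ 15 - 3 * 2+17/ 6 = -17/ 6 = -2.83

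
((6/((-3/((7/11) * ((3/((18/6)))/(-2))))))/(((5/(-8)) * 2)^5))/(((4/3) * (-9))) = 1792/103125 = 0.02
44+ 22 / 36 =803 / 18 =44.61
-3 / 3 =-1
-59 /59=-1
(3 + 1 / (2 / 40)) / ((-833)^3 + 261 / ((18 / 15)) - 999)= -46 / 1156020637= -0.00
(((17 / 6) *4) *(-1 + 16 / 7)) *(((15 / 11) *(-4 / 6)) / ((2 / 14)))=-92.73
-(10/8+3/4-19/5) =9/5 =1.80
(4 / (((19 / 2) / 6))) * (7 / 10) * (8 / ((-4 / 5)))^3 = -33600 / 19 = -1768.42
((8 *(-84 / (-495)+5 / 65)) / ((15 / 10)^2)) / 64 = 529 / 38610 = 0.01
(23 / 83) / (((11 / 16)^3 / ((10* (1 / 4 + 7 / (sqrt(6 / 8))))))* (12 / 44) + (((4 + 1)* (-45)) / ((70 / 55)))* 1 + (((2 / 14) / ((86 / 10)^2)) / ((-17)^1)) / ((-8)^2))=-64670042241696149198510080 / 41257286059626871617114407759 - 231787595258570588160* sqrt(3) / 41257286059626871617114407759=-0.00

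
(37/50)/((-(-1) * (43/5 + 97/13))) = 481/10440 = 0.05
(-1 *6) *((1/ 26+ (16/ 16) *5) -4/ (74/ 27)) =-10329/ 481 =-21.47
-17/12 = -1.42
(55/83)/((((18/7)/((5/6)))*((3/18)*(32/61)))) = 117425/47808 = 2.46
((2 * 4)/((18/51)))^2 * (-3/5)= -4624/15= -308.27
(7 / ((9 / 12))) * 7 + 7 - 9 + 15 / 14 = 2705 / 42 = 64.40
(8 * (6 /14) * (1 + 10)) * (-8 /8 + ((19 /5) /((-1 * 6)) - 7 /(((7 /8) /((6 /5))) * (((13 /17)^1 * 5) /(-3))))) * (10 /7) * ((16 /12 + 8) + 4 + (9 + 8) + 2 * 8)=140704696 /9555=14725.77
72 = 72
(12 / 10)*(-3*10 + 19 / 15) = -862 / 25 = -34.48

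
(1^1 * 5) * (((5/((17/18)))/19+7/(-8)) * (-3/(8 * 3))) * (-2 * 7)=-53935/10336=-5.22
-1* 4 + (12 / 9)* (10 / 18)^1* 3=-16 / 9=-1.78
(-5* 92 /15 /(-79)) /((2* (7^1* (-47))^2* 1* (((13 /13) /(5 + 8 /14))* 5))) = 598 /299286365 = 0.00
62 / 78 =31 / 39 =0.79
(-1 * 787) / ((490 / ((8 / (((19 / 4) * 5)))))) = -12592 / 23275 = -0.54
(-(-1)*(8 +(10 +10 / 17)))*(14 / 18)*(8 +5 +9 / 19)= 566272 / 2907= 194.80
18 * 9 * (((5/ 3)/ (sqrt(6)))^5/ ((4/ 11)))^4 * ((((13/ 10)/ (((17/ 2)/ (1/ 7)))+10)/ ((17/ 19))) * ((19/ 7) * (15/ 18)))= 106.18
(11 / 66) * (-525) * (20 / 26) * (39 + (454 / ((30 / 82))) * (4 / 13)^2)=-69420575 / 6591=-10532.63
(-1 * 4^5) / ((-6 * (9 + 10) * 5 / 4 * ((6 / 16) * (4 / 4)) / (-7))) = -114688 / 855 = -134.14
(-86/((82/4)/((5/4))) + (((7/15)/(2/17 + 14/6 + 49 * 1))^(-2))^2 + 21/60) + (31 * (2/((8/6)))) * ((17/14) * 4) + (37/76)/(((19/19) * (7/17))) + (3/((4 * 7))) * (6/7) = 230820007627795769489/1562159244590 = 147757028.25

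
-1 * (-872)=872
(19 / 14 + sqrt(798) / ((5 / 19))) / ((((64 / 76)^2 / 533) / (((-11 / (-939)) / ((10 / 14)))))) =40214317 / 2403840 + 281500219 * sqrt(798) / 6009600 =1339.96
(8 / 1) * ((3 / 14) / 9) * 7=4 / 3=1.33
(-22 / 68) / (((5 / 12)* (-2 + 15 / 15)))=66 / 85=0.78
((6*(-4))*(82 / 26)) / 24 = -41 / 13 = -3.15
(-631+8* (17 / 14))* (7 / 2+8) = -100027 / 14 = -7144.79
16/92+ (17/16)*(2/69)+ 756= 417425/552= 756.20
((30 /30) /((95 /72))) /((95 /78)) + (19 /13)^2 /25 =43177 /61009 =0.71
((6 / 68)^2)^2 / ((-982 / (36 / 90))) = -81 / 3280704880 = -0.00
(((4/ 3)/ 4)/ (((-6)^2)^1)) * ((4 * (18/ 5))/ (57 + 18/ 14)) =7/ 3060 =0.00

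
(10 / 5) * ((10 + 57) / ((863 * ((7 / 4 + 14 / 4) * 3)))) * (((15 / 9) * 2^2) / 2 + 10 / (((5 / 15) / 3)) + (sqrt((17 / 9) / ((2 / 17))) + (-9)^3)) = -1022152 / 163107 + 4556 * sqrt(2) / 163107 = -6.23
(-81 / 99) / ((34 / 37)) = -333 / 374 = -0.89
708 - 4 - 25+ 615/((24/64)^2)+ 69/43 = 651958/129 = 5053.94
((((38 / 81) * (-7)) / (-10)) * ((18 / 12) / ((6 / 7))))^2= 866761 / 2624400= 0.33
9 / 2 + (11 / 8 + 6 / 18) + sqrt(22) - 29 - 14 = -883 / 24 + sqrt(22) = -32.10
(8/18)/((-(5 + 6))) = -4/99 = -0.04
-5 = -5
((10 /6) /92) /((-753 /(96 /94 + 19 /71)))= -935 /30153132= -0.00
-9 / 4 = -2.25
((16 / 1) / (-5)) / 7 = -16 / 35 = -0.46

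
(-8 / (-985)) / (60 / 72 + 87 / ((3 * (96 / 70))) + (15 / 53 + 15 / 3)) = 20352 / 68314675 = 0.00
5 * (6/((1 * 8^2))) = 15/32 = 0.47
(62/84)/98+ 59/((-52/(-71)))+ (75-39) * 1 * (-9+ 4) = -1330139/13377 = -99.43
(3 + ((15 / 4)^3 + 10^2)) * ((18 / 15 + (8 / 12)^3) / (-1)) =-1006667 / 4320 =-233.02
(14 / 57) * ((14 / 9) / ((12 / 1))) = 49 / 1539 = 0.03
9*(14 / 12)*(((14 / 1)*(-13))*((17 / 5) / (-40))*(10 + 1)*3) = 1072071 / 200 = 5360.36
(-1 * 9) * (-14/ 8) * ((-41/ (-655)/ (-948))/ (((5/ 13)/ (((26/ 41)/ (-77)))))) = 507/ 22767800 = 0.00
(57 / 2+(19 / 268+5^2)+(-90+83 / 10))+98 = 93627 / 1340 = 69.87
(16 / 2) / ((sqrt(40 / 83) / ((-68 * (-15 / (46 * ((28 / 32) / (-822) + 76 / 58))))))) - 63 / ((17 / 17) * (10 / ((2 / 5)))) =-63 / 25 + 38903616 * sqrt(830) / 5742755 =192.65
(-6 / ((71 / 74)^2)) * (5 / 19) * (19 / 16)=-20535 / 10082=-2.04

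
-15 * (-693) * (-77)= -800415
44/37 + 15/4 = 731/148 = 4.94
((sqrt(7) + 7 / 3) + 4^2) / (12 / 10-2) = -275 / 12-5* sqrt(7) / 4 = -26.22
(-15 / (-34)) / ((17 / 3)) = 45 / 578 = 0.08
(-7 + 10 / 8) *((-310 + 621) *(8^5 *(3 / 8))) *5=-109870080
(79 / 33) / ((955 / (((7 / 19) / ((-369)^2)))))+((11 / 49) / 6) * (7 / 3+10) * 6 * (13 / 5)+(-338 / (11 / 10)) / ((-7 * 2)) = 116441820745216 / 3995027054865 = 29.15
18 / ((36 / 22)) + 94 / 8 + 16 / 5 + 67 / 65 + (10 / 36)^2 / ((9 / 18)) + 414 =1858061 / 4212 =441.14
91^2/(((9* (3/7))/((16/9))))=927472/243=3816.76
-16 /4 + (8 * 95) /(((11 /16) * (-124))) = -4404 /341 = -12.91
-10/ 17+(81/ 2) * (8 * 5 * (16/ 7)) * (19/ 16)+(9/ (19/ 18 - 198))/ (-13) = 24111230428/ 5484115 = 4396.56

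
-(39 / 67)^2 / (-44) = 1521 / 197516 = 0.01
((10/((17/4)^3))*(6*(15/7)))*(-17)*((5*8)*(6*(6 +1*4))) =-138240000/2023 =-68334.16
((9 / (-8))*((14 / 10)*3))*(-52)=2457 / 10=245.70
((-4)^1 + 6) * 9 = 18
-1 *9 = -9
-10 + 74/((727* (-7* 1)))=-50964/5089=-10.01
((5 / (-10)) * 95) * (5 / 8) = -29.69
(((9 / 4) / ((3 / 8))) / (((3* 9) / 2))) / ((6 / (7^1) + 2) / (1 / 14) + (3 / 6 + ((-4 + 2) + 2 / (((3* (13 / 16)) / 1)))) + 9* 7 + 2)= 104 / 24411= 0.00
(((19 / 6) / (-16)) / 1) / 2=-19 / 192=-0.10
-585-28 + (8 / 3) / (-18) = -16555 / 27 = -613.15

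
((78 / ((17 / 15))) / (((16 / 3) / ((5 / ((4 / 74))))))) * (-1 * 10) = -1623375 / 136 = -11936.58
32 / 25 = 1.28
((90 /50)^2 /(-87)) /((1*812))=-27 /588700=-0.00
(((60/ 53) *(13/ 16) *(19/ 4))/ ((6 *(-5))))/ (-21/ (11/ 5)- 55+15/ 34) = 0.00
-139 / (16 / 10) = -695 / 8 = -86.88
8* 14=112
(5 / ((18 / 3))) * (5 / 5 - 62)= -305 / 6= -50.83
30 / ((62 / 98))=1470 / 31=47.42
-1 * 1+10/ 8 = 1/ 4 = 0.25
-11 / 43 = -0.26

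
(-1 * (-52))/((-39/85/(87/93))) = -9860/93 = -106.02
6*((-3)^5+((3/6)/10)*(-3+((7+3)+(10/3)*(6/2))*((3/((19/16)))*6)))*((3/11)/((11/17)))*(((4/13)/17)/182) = -779733/13598585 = -0.06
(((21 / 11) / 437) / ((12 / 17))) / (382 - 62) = 119 / 6152960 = 0.00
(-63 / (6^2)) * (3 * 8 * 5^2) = -1050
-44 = -44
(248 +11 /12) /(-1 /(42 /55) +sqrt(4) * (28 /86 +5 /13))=11688131 /5206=2245.13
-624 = -624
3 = 3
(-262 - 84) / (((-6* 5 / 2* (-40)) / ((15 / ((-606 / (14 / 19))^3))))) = 59339 / 3816090661860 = 0.00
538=538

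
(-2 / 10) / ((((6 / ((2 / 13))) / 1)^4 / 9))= -1 / 1285245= -0.00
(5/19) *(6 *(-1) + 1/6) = -175/114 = -1.54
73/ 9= 8.11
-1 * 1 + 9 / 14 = -0.36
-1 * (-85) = 85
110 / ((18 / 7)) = 385 / 9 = 42.78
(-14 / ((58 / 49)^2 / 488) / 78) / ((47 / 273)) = -363.12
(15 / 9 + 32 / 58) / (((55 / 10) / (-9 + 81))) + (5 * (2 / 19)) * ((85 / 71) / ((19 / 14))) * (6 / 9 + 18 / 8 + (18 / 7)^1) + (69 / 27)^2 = 25245851210 / 662279409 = 38.12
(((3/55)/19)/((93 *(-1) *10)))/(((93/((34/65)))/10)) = -0.00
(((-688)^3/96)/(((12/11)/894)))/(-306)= 4169983136/459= 9084930.58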